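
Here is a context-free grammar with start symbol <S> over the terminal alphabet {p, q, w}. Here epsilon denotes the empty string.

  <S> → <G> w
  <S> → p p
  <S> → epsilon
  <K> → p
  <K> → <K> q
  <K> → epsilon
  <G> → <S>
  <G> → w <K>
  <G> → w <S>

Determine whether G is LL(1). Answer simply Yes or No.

No

FIRST(<S>) = {epsilon, p, w}
FIRST(<K>) = {epsilon, p, q}
FIRST(<G>) = {epsilon, p, w}
FOLLOW(<S>) = {$, w}
FOLLOW(<K>) = {q, w}
FOLLOW(<G>) = {w}
Cell M[<G>, w] receives both <G> → <S> and <G> → w <K> and <G> → w <S> — the grammar is not LL(1).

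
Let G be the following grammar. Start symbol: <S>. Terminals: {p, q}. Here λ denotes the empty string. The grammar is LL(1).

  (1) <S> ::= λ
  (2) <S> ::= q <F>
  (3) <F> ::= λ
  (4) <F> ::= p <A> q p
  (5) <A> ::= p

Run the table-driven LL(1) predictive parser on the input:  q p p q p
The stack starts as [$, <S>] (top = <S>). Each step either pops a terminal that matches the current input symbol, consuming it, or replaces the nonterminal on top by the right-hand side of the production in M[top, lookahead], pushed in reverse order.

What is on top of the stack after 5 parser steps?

p

step 1: stack=$ <S>  input=q p p q p $  — expand <S> ::= q <F>
step 2: stack=$ <F> q  input=q p p q p $  — match q
step 3: stack=$ <F>  input=p p q p $  — expand <F> ::= p <A> q p
step 4: stack=$ p q <A> p  input=p p q p $  — match p
step 5: stack=$ p q <A>  input=p q p $  — expand <A> ::= p
Stack after step 5: $ p q p (top = p).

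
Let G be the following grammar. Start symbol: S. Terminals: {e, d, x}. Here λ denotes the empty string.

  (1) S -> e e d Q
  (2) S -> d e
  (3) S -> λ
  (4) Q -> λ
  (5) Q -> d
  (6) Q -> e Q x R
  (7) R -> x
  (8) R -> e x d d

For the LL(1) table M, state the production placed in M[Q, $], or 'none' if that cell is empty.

FIRST(S): from S->e e d Q we get {e}; from S->d e we get {d}; from S->λ we get {λ}. So FIRST(S) = {λ, d, e}.
FIRST(Q): from Q->λ we get {λ}; from Q->d we get {d}; from Q->e Q x R we get {e}. So FIRST(Q) = {λ, d, e}.
FIRST(R): from R->x we get {x}; from R->e x d d we get {e}. So FIRST(R) = {e, x}.
FOLLOW(S) includes $ since S is the start symbol.
FOLLOW(S): S appears on no right-hand side. Thus FOLLOW(S) = {$}.
FOLLOW(Q): in S->e e d Q, the suffix after Q is empty, so FOLLOW(Q) ⊇ FOLLOW(S) = {$}; in Q->e Q x R, Q is followed by x R with FIRST {x}. Thus FOLLOW(Q) = {$, x}.
For Q -> λ: FIRST(λ) = {λ}, so it goes in M[Q, t] for t ∈ {}; since λ ∈ FIRST, also for every t ∈ FOLLOW(Q) = {$, x}.
For Q -> d: FIRST(d) = {d}, so it goes in M[Q, t] for t ∈ {d}.
For Q -> e Q x R: FIRST(e Q x R) = {e}, so it goes in M[Q, t] for t ∈ {e}.

Q -> λ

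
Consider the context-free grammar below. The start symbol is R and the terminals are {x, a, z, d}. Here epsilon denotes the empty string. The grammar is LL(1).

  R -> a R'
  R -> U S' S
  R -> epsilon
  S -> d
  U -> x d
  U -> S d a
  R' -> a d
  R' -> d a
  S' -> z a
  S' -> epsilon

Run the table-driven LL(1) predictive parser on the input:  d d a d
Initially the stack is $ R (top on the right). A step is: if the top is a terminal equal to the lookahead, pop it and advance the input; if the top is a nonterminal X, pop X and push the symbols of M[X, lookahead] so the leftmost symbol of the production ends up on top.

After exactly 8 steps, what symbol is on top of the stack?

d

     Stack         Input      Action
  1  $ R           d d a d $  expand R -> U S' S
  2  $ S S' U      d d a d $  expand U -> S d a
  3  $ S S' a d S  d d a d $  expand S -> d
  4  $ S S' a d d  d d a d $  match d
  5  $ S S' a d    d a d $    match d
  6  $ S S' a      a d $      match a
  7  $ S S'        d $        expand S' -> epsilon
  8  $ S           d $        expand S -> d
Stack after step 8: $ d (top = d).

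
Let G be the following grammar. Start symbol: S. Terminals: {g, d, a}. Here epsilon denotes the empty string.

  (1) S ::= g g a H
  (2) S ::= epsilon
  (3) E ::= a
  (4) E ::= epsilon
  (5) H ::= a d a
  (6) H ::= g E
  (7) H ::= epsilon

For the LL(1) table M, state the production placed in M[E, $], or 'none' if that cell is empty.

E ::= epsilon

FIRST(S) = {epsilon, g}
FIRST(E) = {epsilon, a}
FIRST(H) = {epsilon, a, g}
FOLLOW(S) includes $ since S is the start symbol.
FOLLOW(H): in S::=g g a H, the suffix after H is empty, so FOLLOW(H) ⊇ FOLLOW(S) = {$}. Thus FOLLOW(H) = {$}.
FOLLOW(E): in H::=g E, the suffix after E is empty, so FOLLOW(E) ⊇ FOLLOW(H) = {$}. Thus FOLLOW(E) = {$}.
For E ::= a: FIRST(a) = {a}, so it goes in M[E, t] for t ∈ {a}.
For E ::= epsilon: FIRST(epsilon) = {epsilon}, so it goes in M[E, t] for t ∈ {}; since epsilon ∈ FIRST, also for every t ∈ FOLLOW(E) = {$}.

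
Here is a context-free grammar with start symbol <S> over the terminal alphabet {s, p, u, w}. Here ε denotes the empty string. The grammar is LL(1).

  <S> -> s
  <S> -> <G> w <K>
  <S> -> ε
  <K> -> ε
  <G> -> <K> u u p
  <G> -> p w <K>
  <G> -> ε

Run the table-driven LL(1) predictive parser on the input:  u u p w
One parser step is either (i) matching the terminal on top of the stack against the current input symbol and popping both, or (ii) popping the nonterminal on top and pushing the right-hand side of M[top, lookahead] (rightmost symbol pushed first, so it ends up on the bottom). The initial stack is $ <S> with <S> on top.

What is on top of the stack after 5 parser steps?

     Stack              Input      Action
  1  $ <S>              u u p w $  expand <S> -> <G> w <K>
  2  $ <K> w <G>        u u p w $  expand <G> -> <K> u u p
  3  $ <K> w p u u <K>  u u p w $  expand <K> -> ε
  4  $ <K> w p u u      u u p w $  match u
  5  $ <K> w p u        u p w $    match u
Stack after step 5: $ <K> w p (top = p).

p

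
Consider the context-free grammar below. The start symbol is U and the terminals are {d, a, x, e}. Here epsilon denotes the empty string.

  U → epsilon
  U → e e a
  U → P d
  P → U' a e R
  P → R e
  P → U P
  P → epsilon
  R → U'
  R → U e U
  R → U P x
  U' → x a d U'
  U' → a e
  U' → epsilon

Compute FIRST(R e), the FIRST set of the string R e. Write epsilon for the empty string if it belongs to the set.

FIRST(U'): from U'→x a d U' we get {x}; from U'→a e we get {a}; from U'→epsilon we get {epsilon}. So FIRST(U') = {epsilon, a, x}.
FIRST(U): from U→epsilon we get {epsilon}; from U→e e a we get {e}; from U→P d we get {a, d, e, x}. So FIRST(U) = {epsilon, a, d, e, x}.
FIRST(P): from P→U' a e R we get {a, x}; from P→R e we get {a, d, e, x}; from P→U P we get {epsilon, a, d, e, x}; from P→epsilon we get {epsilon}. So FIRST(P) = {epsilon, a, d, e, x}.
FIRST(R): from R→U' we get {epsilon, a, x}; from R→U e U we get {a, d, e, x}; from R→U P x we get {a, d, e, x}. So FIRST(R) = {epsilon, a, d, e, x}.
FIRST(R e): take FIRST of each symbol in turn, carrying on past any symbol whose FIRST contains epsilon; result {a, d, e, x}.

{a, d, e, x}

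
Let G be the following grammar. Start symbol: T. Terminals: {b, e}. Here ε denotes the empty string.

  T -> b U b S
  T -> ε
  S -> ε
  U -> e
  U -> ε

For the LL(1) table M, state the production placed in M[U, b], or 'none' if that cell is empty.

FIRST(T): from T->b U b S we get {b}; from T->ε we get {ε}. So FIRST(T) = {ε, b}.
FIRST(S): from S->ε we get {ε}. So FIRST(S) = {ε}.
FIRST(U): from U->e we get {e}; from U->ε we get {ε}. So FIRST(U) = {ε, e}.
FOLLOW(T) includes $ since T is the start symbol.
FOLLOW(U): in T->b U b S, U is followed by b S with FIRST {b}. Thus FOLLOW(U) = {b}.
For U -> e: FIRST(e) = {e}, so it goes in M[U, t] for t ∈ {e}.
For U -> ε: FIRST(ε) = {ε}, so it goes in M[U, t] for t ∈ {}; since ε ∈ FIRST, also for every t ∈ FOLLOW(U) = {b}.

U -> ε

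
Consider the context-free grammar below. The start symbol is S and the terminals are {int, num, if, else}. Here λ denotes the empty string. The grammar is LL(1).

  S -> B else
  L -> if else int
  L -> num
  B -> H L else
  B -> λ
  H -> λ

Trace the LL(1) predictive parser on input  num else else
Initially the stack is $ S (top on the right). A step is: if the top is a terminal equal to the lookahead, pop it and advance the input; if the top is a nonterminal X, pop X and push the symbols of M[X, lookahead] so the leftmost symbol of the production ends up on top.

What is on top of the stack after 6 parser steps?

step 1: stack=$ S  input=num else else $  — expand S -> B else
step 2: stack=$ else B  input=num else else $  — expand B -> H L else
step 3: stack=$ else else L H  input=num else else $  — expand H -> λ
step 4: stack=$ else else L  input=num else else $  — expand L -> num
step 5: stack=$ else else num  input=num else else $  — match num
step 6: stack=$ else else  input=else else $  — match else
Stack after step 6: $ else (top = else).

else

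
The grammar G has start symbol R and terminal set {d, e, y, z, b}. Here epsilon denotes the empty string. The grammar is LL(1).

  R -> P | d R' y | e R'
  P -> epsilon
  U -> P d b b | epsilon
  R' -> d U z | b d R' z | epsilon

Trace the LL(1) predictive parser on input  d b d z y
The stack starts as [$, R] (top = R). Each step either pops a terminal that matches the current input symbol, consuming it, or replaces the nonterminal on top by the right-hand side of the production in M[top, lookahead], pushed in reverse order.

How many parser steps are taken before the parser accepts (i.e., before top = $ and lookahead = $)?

     Stack         Input        Action
  1  $ R           d b d z y $  expand R -> d R' y
  2  $ y R' d      d b d z y $  match d
  3  $ y R'        b d z y $    expand R' -> b d R' z
  4  $ y z R' d b  b d z y $    match b
  5  $ y z R' d    d z y $      match d
  6  $ y z R'      z y $        expand R' -> epsilon
  7  $ y z         z y $        match z
  8  $ y           y $          match y
Accept reached after 8 steps.

8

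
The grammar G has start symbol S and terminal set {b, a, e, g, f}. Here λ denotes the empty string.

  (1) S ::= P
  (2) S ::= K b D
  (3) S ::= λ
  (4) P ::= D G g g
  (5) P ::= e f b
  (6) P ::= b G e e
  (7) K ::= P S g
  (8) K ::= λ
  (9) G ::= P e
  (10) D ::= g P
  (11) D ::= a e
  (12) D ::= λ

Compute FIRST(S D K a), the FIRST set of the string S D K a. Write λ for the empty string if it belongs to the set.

FIRST(D): from D::=g P we get {g}; from D::=a e we get {a}; from D::=λ we get {λ}. So FIRST(D) = {λ, a, g}.
FIRST(S): from S::=P we get {a, b, e, g}; from S::=K b D we get {a, b, e, g}; from S::=λ we get {λ}. So FIRST(S) = {λ, a, b, e, g}.
FIRST(P): from P::=D G g g we get {a, b, e, g}; from P::=e f b we get {e}; from P::=b G e e we get {b}. So FIRST(P) = {a, b, e, g}.
FIRST(K): from K::=P S g we get {a, b, e, g}; from K::=λ we get {λ}. So FIRST(K) = {λ, a, b, e, g}.
FIRST(G): from G::=P e we get {a, b, e, g}. So FIRST(G) = {a, b, e, g}.
FIRST(S D K a): take FIRST of each symbol in turn, carrying on past any symbol whose FIRST contains λ; result {a, b, e, g}.

{a, b, e, g}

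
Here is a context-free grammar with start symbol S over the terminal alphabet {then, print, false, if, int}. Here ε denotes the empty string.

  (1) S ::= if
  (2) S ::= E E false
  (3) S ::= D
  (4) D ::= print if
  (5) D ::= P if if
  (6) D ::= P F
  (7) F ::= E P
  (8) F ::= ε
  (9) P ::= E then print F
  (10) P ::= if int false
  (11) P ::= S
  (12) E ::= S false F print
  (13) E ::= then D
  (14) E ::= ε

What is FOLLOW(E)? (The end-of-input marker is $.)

FIRST(S): from S::=if we get {if}; from S::=E E false we get {false, if, print, then}; from S::=D we get {false, if, print, then}. So FIRST(S) = {false, if, print, then}.
FIRST(E): from E::=S false F print we get {false, if, print, then}; from E::=then D we get {then}; from E::=ε we get {ε}. So FIRST(E) = {ε, false, if, print, then}.
FIRST(P): from P::=E then print F we get {false, if, print, then}; from P::=if int false we get {if}; from P::=S we get {false, if, print, then}. So FIRST(P) = {false, if, print, then}.
FIRST(D): from D::=print if we get {print}; from D::=P if if we get {false, if, print, then}; from D::=P F we get {false, if, print, then}. So FIRST(D) = {false, if, print, then}.
FIRST(F): from F::=E P we get {false, if, print, then}; from F::=ε we get {ε}. So FIRST(F) = {ε, false, if, print, then}.
FOLLOW(S) includes $ since S is the start symbol.
FOLLOW(E): in S::=E E false (occurrence 1), E is followed by E false with FIRST {false, if, print, then}; in S::=E E false (occurrence 2), E is followed by false with FIRST {false}; in F::=E P, E is followed by P with FIRST {false, if, print, then}; in P::=E then print F, E is followed by then print F with FIRST {then}. Thus FOLLOW(E) = {false, if, print, then}.
FOLLOW(S): in P::=S, the suffix after S is empty, so FOLLOW(S) ⊇ FOLLOW(P) = {$, false, if, print, then}; in E::=S false F print, S is followed by false F print with FIRST {false}. Thus FOLLOW(S) = {$, false, if, print, then}.
FOLLOW(D): in S::=D, the suffix after D is empty, so FOLLOW(D) ⊇ FOLLOW(S) = {$, false, if, print, then}; in E::=then D, the suffix after D is empty, so FOLLOW(D) ⊇ FOLLOW(E) = {false, if, print, then}. Thus FOLLOW(D) = {$, false, if, print, then}.
FOLLOW(F): in D::=P F, the suffix after F is empty, so FOLLOW(F) ⊇ FOLLOW(D) = {$, false, if, print, then}; in P::=E then print F, the suffix after F is empty, so FOLLOW(F) ⊇ FOLLOW(P) = {$, false, if, print, then}; in E::=S false F print, F is followed by print with FIRST {print}. Thus FOLLOW(F) = {$, false, if, print, then}.
FOLLOW(P): in D::=P if if, P is followed by if if with FIRST {if}; in D::=P F, P is followed by F with FIRST {ε, false, if, print, then}; in D::=P F, the suffix after P is nullable, so FOLLOW(P) ⊇ FOLLOW(D) = {$, false, if, print, then}; in F::=E P, the suffix after P is empty, so FOLLOW(P) ⊇ FOLLOW(F) = {$, false, if, print, then}. Thus FOLLOW(P) = {$, false, if, print, then}.

{false, if, print, then}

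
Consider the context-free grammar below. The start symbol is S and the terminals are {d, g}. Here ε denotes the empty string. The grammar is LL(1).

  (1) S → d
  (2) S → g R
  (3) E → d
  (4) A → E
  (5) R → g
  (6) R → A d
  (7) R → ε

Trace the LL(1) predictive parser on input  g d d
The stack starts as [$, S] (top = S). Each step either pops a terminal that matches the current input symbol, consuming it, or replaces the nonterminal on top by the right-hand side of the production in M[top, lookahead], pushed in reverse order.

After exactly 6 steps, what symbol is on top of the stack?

step 1: stack=$ S  input=g d d $  — expand S → g R
step 2: stack=$ R g  input=g d d $  — match g
step 3: stack=$ R  input=d d $  — expand R → A d
step 4: stack=$ d A  input=d d $  — expand A → E
step 5: stack=$ d E  input=d d $  — expand E → d
step 6: stack=$ d d  input=d d $  — match d
Stack after step 6: $ d (top = d).

d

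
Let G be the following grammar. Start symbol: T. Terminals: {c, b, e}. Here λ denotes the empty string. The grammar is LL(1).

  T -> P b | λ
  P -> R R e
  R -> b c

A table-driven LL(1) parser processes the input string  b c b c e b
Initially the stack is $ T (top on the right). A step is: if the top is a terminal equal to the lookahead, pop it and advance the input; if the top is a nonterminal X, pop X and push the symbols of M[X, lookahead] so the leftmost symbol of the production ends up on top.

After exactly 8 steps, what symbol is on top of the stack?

e

     Stack        Input          Action
  1  $ T          b c b c e b $  expand T -> P b
  2  $ b P        b c b c e b $  expand P -> R R e
  3  $ b e R R    b c b c e b $  expand R -> b c
  4  $ b e R c b  b c b c e b $  match b
  5  $ b e R c    c b c e b $    match c
  6  $ b e R      b c e b $      expand R -> b c
  7  $ b e c b    b c e b $      match b
  8  $ b e c      c e b $        match c
Stack after step 8: $ b e (top = e).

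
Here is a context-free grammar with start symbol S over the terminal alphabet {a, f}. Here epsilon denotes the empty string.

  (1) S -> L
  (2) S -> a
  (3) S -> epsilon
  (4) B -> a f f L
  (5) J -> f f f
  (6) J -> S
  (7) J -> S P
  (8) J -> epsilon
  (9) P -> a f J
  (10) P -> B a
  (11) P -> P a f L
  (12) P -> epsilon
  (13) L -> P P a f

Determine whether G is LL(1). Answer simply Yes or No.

No

FIRST(S) = {epsilon, a}
FIRST(B) = {a}
FIRST(J) = {epsilon, a, f}
FIRST(P) = {epsilon, a}
FIRST(L) = {a}
FOLLOW(S) = {$, a}
FOLLOW(B) = {a}
FOLLOW(J) = {a}
FOLLOW(P) = {a}
FOLLOW(L) = {$, a}
Cell M[J, a] receives both J -> S and J -> S P and J -> epsilon — the grammar is not LL(1).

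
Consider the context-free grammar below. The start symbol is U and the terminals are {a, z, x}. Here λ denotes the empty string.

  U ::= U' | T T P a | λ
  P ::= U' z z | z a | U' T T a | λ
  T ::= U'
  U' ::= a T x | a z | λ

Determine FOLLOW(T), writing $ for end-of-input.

FIRST(U'): from U'::=a T x we get {a}; from U'::=a z we get {a}; from U'::=λ we get {λ}. So FIRST(U') = {λ, a}.
FIRST(T): from T::=U' we get {λ, a}. So FIRST(T) = {λ, a}.
FIRST(P): from P::=U' z z we get {a, z}; from P::=z a we get {z}; from P::=U' T T a we get {a}; from P::=λ we get {λ}. So FIRST(P) = {λ, a, z}.
FIRST(U): from U::=U' we get {λ, a}; from U::=T T P a we get {a, z}; from U::=λ we get {λ}. So FIRST(U) = {λ, a, z}.
FOLLOW(U) includes $ since U is the start symbol.
FOLLOW(U): U appears on no right-hand side. Thus FOLLOW(U) = {$}.
FOLLOW(P): in U::=T T P a, P is followed by a with FIRST {a}. Thus FOLLOW(P) = {a}.
FOLLOW(T): in U::=T T P a (occurrence 1), T is followed by T P a with FIRST {a, z}; in U::=T T P a (occurrence 2), T is followed by P a with FIRST {a, z}; in P::=U' T T a (occurrence 1), T is followed by T a with FIRST {a}; in P::=U' T T a (occurrence 2), T is followed by a with FIRST {a}; in U'::=a T x, T is followed by x with FIRST {x}. Thus FOLLOW(T) = {a, x, z}.
FOLLOW(U'): in U::=U', the suffix after U' is empty, so FOLLOW(U') ⊇ FOLLOW(U) = {$}; in P::=U' z z, U' is followed by z z with FIRST {z}; in P::=U' T T a, U' is followed by T T a with FIRST {a}; in T::=U', the suffix after U' is empty, so FOLLOW(U') ⊇ FOLLOW(T) = {a, x, z}. Thus FOLLOW(U') = {$, a, x, z}.

{a, x, z}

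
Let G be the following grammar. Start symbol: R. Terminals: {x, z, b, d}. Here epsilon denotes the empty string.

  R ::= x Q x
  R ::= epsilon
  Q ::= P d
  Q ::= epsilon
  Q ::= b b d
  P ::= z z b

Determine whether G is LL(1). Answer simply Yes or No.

FIRST(R) = {epsilon, x}
FIRST(Q) = {epsilon, b, z}
FIRST(P) = {z}
FOLLOW(R) = {$}
FOLLOW(Q) = {x}
FOLLOW(P) = {d}
Each cell of M receives at most one production.

Yes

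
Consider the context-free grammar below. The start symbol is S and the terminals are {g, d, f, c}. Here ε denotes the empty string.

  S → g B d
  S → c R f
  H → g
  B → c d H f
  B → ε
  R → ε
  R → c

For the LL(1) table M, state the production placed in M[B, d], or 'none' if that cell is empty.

B → ε

FIRST(S) = {c, g}
FIRST(H) = {g}
FIRST(B) = {ε, c}
FIRST(R) = {ε, c}
FOLLOW(S) includes $ since S is the start symbol.
FOLLOW(B): in S→g B d, B is followed by d with FIRST {d}. Thus FOLLOW(B) = {d}.
For B → c d H f: FIRST(c d H f) = {c}, so it goes in M[B, t] for t ∈ {c}.
For B → ε: FIRST(ε) = {ε}, so it goes in M[B, t] for t ∈ {}; since ε ∈ FIRST, also for every t ∈ FOLLOW(B) = {d}.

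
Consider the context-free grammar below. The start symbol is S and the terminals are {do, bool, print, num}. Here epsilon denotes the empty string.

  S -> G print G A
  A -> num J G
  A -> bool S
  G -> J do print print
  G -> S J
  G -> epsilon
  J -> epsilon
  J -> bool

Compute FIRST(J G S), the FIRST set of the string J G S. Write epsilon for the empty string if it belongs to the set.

{bool, do, print}

FIRST(A): from A->num J G we get {num}; from A->bool S we get {bool}. So FIRST(A) = {bool, num}.
FIRST(J): from J->epsilon we get {epsilon}; from J->bool we get {bool}. So FIRST(J) = {epsilon, bool}.
FIRST(S): from S->G print G A we get {bool, do, print}. So FIRST(S) = {bool, do, print}.
FIRST(G): from G->J do print print we get {bool, do}; from G->S J we get {bool, do, print}; from G->epsilon we get {epsilon}. So FIRST(G) = {epsilon, bool, do, print}.
FIRST(J G S): take FIRST of each symbol in turn, carrying on past any symbol whose FIRST contains epsilon; result {bool, do, print}.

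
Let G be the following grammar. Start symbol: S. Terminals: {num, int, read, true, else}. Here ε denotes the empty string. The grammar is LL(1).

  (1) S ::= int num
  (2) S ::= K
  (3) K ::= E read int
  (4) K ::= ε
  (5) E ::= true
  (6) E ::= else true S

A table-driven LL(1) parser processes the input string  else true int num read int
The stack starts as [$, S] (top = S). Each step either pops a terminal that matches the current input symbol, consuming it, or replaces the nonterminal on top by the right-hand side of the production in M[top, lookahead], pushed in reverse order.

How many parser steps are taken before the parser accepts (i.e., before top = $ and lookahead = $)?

      Stack                   Input                         Action
   1  $ S                     else true int num read int $  expand S ::= K
   2  $ K                     else true int num read int $  expand K ::= E read int
   3  $ int read E            else true int num read int $  expand E ::= else true S
   4  $ int read S true else  else true int num read int $  match else
   5  $ int read S true       true int num read int $       match true
   6  $ int read S            int num read int $            expand S ::= int num
   7  $ int read num int      int num read int $            match int
   8  $ int read num          num read int $                match num
   9  $ int read              read int $                    match read
  10  $ int                   int $                         match int
Accept reached after 10 steps.

10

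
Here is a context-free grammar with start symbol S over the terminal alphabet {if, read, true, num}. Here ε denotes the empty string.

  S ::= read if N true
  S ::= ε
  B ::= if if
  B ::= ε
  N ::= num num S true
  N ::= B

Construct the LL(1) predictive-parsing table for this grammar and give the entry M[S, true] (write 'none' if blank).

S ::= ε

FIRST(S): from S::=read if N true we get {read}; from S::=ε we get {ε}. So FIRST(S) = {ε, read}.
FIRST(B): from B::=if if we get {if}; from B::=ε we get {ε}. So FIRST(B) = {ε, if}.
FIRST(N): from N::=num num S true we get {num}; from N::=B we get {ε, if}. So FIRST(N) = {ε, if, num}.
FOLLOW(S) includes $ since S is the start symbol.
FOLLOW(S): in N::=num num S true, S is followed by true with FIRST {true}. Thus FOLLOW(S) = {$, true}.
For S ::= read if N true: FIRST(read if N true) = {read}, so it goes in M[S, t] for t ∈ {read}.
For S ::= ε: FIRST(ε) = {ε}, so it goes in M[S, t] for t ∈ {}; since ε ∈ FIRST, also for every t ∈ FOLLOW(S) = {$, true}.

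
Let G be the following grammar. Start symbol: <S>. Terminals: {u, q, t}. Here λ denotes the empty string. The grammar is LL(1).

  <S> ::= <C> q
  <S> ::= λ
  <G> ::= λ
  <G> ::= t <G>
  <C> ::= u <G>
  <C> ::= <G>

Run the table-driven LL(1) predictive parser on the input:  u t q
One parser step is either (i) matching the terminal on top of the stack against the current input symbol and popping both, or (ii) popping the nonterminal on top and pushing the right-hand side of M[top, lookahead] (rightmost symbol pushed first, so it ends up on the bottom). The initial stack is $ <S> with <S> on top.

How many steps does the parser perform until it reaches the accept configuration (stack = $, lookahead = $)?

     Stack      Input    Action
  1  $ <S>      u t q $  expand <S> ::= <C> q
  2  $ q <C>    u t q $  expand <C> ::= u <G>
  3  $ q <G> u  u t q $  match u
  4  $ q <G>    t q $    expand <G> ::= t <G>
  5  $ q <G> t  t q $    match t
  6  $ q <G>    q $      expand <G> ::= λ
  7  $ q        q $      match q
Accept reached after 7 steps.

7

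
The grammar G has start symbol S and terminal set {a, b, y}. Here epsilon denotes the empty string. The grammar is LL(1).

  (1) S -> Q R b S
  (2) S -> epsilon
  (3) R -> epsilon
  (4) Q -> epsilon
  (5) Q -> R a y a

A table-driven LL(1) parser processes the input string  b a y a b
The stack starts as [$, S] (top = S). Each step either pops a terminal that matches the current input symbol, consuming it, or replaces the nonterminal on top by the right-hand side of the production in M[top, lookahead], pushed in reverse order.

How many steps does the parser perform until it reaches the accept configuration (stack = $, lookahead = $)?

      Stack            Input        Action
   1  $ S              b a y a b $  expand S -> Q R b S
   2  $ S b R Q        b a y a b $  expand Q -> epsilon
   3  $ S b R          b a y a b $  expand R -> epsilon
   4  $ S b            b a y a b $  match b
   5  $ S              a y a b $    expand S -> Q R b S
   6  $ S b R Q        a y a b $    expand Q -> R a y a
   7  $ S b R a y a R  a y a b $    expand R -> epsilon
   8  $ S b R a y a    a y a b $    match a
   9  $ S b R a y      y a b $      match y
  10  $ S b R a        a b $        match a
  11  $ S b R          b $          expand R -> epsilon
  12  $ S b            b $          match b
  13  $ S              $            expand S -> epsilon
Accept reached after 13 steps.

13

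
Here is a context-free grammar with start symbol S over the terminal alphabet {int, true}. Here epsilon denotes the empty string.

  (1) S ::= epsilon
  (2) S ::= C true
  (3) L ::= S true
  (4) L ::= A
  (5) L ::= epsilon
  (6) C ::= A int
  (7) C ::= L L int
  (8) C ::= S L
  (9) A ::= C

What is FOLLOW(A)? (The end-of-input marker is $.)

{int, true}

FIRST(S): from S::=epsilon we get {epsilon}; from S::=C true we get {int, true}. So FIRST(S) = {epsilon, int, true}.
FIRST(L): from L::=S true we get {int, true}; from L::=A we get {epsilon, int, true}; from L::=epsilon we get {epsilon}. So FIRST(L) = {epsilon, int, true}.
FIRST(C): from C::=A int we get {int, true}; from C::=L L int we get {int, true}; from C::=S L we get {epsilon, int, true}. So FIRST(C) = {epsilon, int, true}.
FIRST(A): from A::=C we get {epsilon, int, true}. So FIRST(A) = {epsilon, int, true}.
FOLLOW(S) includes $ since S is the start symbol.
FOLLOW(S): in L::=S true, S is followed by true with FIRST {true}; in C::=S L, S is followed by L with FIRST {epsilon, int, true}; in C::=S L, the suffix after S is nullable, so FOLLOW(S) ⊇ FOLLOW(C) = {int, true}. Thus FOLLOW(S) = {$, int, true}.
FOLLOW(L): in C::=L L int (occurrence 1), L is followed by L int with FIRST {int, true}; in C::=L L int (occurrence 2), L is followed by int with FIRST {int}; in C::=S L, the suffix after L is empty, so FOLLOW(L) ⊇ FOLLOW(C) = {int, true}. Thus FOLLOW(L) = {int, true}.
FOLLOW(A): in L::=A, the suffix after A is empty, so FOLLOW(A) ⊇ FOLLOW(L) = {int, true}; in C::=A int, A is followed by int with FIRST {int}. Thus FOLLOW(A) = {int, true}.
FOLLOW(C): in S::=C true, C is followed by true with FIRST {true}; in A::=C, the suffix after C is empty, so FOLLOW(C) ⊇ FOLLOW(A) = {int, true}. Thus FOLLOW(C) = {int, true}.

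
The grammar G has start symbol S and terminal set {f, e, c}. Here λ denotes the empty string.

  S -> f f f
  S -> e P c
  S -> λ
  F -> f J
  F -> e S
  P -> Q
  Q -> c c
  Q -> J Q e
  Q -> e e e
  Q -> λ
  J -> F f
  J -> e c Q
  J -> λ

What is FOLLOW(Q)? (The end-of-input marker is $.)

{c, e, f}

FIRST(S): from S->f f f we get {f}; from S->e P c we get {e}; from S->λ we get {λ}. So FIRST(S) = {λ, e, f}.
FIRST(F): from F->f J we get {f}; from F->e S we get {e}. So FIRST(F) = {e, f}.
FIRST(J): from J->F f we get {e, f}; from J->e c Q we get {e}; from J->λ we get {λ}. So FIRST(J) = {λ, e, f}.
FIRST(Q): from Q->c c we get {c}; from Q->J Q e we get {c, e, f}; from Q->e e e we get {e}; from Q->λ we get {λ}. So FIRST(Q) = {λ, c, e, f}.
FIRST(P): from P->Q we get {λ, c, e, f}. So FIRST(P) = {λ, c, e, f}.
FOLLOW(S) includes $ since S is the start symbol.
FOLLOW(F): in J->F f, F is followed by f with FIRST {f}. Thus FOLLOW(F) = {f}.
FOLLOW(S): in F->e S, the suffix after S is empty, so FOLLOW(S) ⊇ FOLLOW(F) = {f}. Thus FOLLOW(S) = {$, f}.
FOLLOW(P): in S->e P c, P is followed by c with FIRST {c}. Thus FOLLOW(P) = {c}.
FOLLOW(J): in F->f J, the suffix after J is empty, so FOLLOW(J) ⊇ FOLLOW(F) = {f}; in Q->J Q e, J is followed by Q e with FIRST {c, e, f}. Thus FOLLOW(J) = {c, e, f}.
FOLLOW(Q): in P->Q, the suffix after Q is empty, so FOLLOW(Q) ⊇ FOLLOW(P) = {c}; in Q->J Q e, Q is followed by e with FIRST {e}; in J->e c Q, the suffix after Q is empty, so FOLLOW(Q) ⊇ FOLLOW(J) = {c, e, f}. Thus FOLLOW(Q) = {c, e, f}.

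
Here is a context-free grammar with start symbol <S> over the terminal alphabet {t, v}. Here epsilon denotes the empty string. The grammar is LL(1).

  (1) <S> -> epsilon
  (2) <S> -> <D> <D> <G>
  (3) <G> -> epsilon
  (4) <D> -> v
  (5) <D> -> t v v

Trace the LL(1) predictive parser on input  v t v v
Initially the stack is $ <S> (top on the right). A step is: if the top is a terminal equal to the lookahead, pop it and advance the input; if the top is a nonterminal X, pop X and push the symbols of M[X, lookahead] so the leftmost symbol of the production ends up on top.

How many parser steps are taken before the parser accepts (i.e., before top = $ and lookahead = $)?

8

     Stack          Input      Action
  1  $ <S>          v t v v $  expand <S> -> <D> <D> <G>
  2  $ <G> <D> <D>  v t v v $  expand <D> -> v
  3  $ <G> <D> v    v t v v $  match v
  4  $ <G> <D>      t v v $    expand <D> -> t v v
  5  $ <G> v v t    t v v $    match t
  6  $ <G> v v      v v $      match v
  7  $ <G> v        v $        match v
  8  $ <G>          $          expand <G> -> epsilon
Accept reached after 8 steps.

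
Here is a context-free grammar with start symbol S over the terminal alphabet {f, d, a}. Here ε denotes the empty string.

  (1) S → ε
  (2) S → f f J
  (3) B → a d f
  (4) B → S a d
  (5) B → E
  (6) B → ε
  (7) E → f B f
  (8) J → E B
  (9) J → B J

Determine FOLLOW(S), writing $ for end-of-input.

FIRST(S) = {ε, f}
FIRST(E) = {f}
FIRST(B) = {ε, a, f}  (via S a d, E)
FIRST(J) = {a, f}  (via E B, B J)
FOLLOW(S) includes $ since S is the start symbol.
FOLLOW(S): in B→S a d, S is followed by a d with FIRST {a}. Thus FOLLOW(S) = {$, a}.
FOLLOW(J): in S→f f J, the suffix after J is empty, so FOLLOW(J) ⊇ FOLLOW(S) = {$, a}; in J→B J, the suffix after J is empty (adds nothing new). Thus FOLLOW(J) = {$, a}.
FOLLOW(B): in E→f B f, B is followed by f with FIRST {f}; in J→E B, the suffix after B is empty, so FOLLOW(B) ⊇ FOLLOW(J) = {$, a}; in J→B J, B is followed by J with FIRST {a, f}. Thus FOLLOW(B) = {$, a, f}.
FOLLOW(E): in B→E, the suffix after E is empty, so FOLLOW(E) ⊇ FOLLOW(B) = {$, a, f}; in J→E B, E is followed by B with FIRST {ε, a, f}; in J→E B, the suffix after E is nullable, so FOLLOW(E) ⊇ FOLLOW(J) = {$, a}. Thus FOLLOW(E) = {$, a, f}.

{$, a}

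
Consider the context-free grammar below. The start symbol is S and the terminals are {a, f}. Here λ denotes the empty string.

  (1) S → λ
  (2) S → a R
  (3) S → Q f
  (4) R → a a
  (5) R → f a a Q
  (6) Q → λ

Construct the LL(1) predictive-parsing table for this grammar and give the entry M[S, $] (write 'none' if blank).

S → λ

FIRST(R): from R→a a we get {a}; from R→f a a Q we get {f}. So FIRST(R) = {a, f}.
FIRST(Q): from Q→λ we get {λ}. So FIRST(Q) = {λ}.
FIRST(S): from S→λ we get {λ}; from S→a R we get {a}; from S→Q f we get {f}. So FIRST(S) = {λ, a, f}.
FOLLOW(S) includes $ since S is the start symbol.
FOLLOW(S): S appears on no right-hand side. Thus FOLLOW(S) = {$}.
For S → λ: FIRST(λ) = {λ}, so it goes in M[S, t] for t ∈ {}; since λ ∈ FIRST, also for every t ∈ FOLLOW(S) = {$}.
For S → a R: FIRST(a R) = {a}, so it goes in M[S, t] for t ∈ {a}.
For S → Q f: FIRST(Q f) = {f}, so it goes in M[S, t] for t ∈ {f}.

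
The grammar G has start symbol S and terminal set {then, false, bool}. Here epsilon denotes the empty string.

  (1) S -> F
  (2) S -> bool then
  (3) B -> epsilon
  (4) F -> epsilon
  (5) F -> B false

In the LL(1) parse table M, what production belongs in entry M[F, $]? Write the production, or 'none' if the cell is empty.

FIRST(B): from B->epsilon we get {epsilon}. So FIRST(B) = {epsilon}.
FIRST(F): from F->epsilon we get {epsilon}; from F->B false we get {false}. So FIRST(F) = {epsilon, false}.
FIRST(S): from S->F we get {epsilon, false}; from S->bool then we get {bool}. So FIRST(S) = {epsilon, bool, false}.
FOLLOW(S) includes $ since S is the start symbol.
FOLLOW(S): S appears on no right-hand side. Thus FOLLOW(S) = {$}.
FOLLOW(F): in S->F, the suffix after F is empty, so FOLLOW(F) ⊇ FOLLOW(S) = {$}. Thus FOLLOW(F) = {$}.
For F -> epsilon: FIRST(epsilon) = {epsilon}, so it goes in M[F, t] for t ∈ {}; since epsilon ∈ FIRST, also for every t ∈ FOLLOW(F) = {$}.
For F -> B false: FIRST(B false) = {false}, so it goes in M[F, t] for t ∈ {false}.

F -> epsilon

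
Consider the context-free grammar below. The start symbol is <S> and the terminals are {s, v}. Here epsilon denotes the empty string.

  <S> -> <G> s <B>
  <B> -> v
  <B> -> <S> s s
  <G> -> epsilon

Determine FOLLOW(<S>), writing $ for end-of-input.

FIRST(<G>): from <G>->epsilon we get {epsilon}. So FIRST(<G>) = {epsilon}.
FIRST(<S>): from <S>-><G> s <B> we get {s}. So FIRST(<S>) = {s}.
FIRST(<B>): from <B>->v we get {v}; from <B>-><S> s s we get {s}. So FIRST(<B>) = {s, v}.
FOLLOW(<S>) includes $ since <S> is the start symbol.
FOLLOW(<S>): in <B>-><S> s s, <S> is followed by s s with FIRST {s}. Thus FOLLOW(<S>) = {$, s}.
FOLLOW(<B>): in <S>-><G> s <B>, the suffix after <B> is empty, so FOLLOW(<B>) ⊇ FOLLOW(<S>) = {$, s}. Thus FOLLOW(<B>) = {$, s}.
FOLLOW(<G>): in <S>-><G> s <B>, <G> is followed by s <B> with FIRST {s}. Thus FOLLOW(<G>) = {s}.

{$, s}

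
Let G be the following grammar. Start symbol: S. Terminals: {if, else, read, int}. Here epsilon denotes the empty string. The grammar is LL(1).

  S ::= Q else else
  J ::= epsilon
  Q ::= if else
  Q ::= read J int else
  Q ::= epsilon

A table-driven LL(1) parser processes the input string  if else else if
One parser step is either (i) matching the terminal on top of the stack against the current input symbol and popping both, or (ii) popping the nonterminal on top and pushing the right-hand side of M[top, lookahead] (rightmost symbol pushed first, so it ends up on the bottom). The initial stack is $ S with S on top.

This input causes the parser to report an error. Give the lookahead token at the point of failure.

if

step 1: stack=$ S  input=if else else if $  — expand S ::= Q else else
step 2: stack=$ else else Q  input=if else else if $  — expand Q ::= if else
step 3: stack=$ else else else if  input=if else else if $  — match if
step 4: stack=$ else else else  input=else else if $  — match else
step 5: stack=$ else else  input=else if $  — match else
step 6: stack=$ else  input=if $  — error: top is terminal else but lookahead is if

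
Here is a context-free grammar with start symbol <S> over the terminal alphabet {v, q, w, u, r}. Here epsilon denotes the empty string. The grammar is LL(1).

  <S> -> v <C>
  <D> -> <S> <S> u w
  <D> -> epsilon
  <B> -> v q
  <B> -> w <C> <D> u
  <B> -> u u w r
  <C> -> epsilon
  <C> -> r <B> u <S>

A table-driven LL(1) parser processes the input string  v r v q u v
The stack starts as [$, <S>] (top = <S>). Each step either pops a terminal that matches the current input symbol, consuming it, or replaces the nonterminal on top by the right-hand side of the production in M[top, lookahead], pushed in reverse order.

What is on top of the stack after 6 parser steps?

step 1: stack=$ <S>  input=v r v q u v $  — expand <S> -> v <C>
step 2: stack=$ <C> v  input=v r v q u v $  — match v
step 3: stack=$ <C>  input=r v q u v $  — expand <C> -> r <B> u <S>
step 4: stack=$ <S> u <B> r  input=r v q u v $  — match r
step 5: stack=$ <S> u <B>  input=v q u v $  — expand <B> -> v q
step 6: stack=$ <S> u q v  input=v q u v $  — match v
Stack after step 6: $ <S> u q (top = q).

q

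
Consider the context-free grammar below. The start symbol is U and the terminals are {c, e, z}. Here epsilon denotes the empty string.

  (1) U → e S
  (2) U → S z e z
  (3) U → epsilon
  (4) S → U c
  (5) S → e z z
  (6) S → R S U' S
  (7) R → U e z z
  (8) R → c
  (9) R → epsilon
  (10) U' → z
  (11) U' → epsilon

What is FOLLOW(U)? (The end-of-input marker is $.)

FIRST(U'): from U'→z we get {z}; from U'→epsilon we get {epsilon}. So FIRST(U') = {epsilon, z}.
FIRST(U): from U→e S we get {e}; from U→S z e z we get {c, e}; from U→epsilon we get {epsilon}. So FIRST(U) = {epsilon, c, e}.
FIRST(R): from R→U e z z we get {c, e}; from R→c we get {c}; from R→epsilon we get {epsilon}. So FIRST(R) = {epsilon, c, e}.
FIRST(S): from S→U c we get {c, e}; from S→e z z we get {e}; from S→R S U' S we get {c, e}. So FIRST(S) = {c, e}.
FOLLOW(U) includes $ since U is the start symbol.
FOLLOW(U): in S→U c, U is followed by c with FIRST {c}; in R→U e z z, U is followed by e z z with FIRST {e}. Thus FOLLOW(U) = {$, c, e}.
FOLLOW(S): in U→e S, the suffix after S is empty, so FOLLOW(S) ⊇ FOLLOW(U) = {$, c, e}; in U→S z e z, S is followed by z e z with FIRST {z}; in S→R S U' S (occurrence 1), S is followed by U' S with FIRST {c, e, z}; in S→R S U' S (occurrence 2), the suffix after S is empty (adds nothing new). Thus FOLLOW(S) = {$, c, e, z}.
FOLLOW(R): in S→R S U' S, R is followed by S U' S with FIRST {c, e}. Thus FOLLOW(R) = {c, e}.
FOLLOW(U'): in S→R S U' S, U' is followed by S with FIRST {c, e}. Thus FOLLOW(U') = {c, e}.

{$, c, e}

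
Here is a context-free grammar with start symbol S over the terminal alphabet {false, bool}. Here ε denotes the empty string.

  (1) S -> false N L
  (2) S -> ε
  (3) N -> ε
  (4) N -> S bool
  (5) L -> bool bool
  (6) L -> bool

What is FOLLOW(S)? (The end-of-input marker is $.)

FIRST(S): from S->false N L we get {false}; from S->ε we get {ε}. So FIRST(S) = {ε, false}.
FIRST(L): from L->bool bool we get {bool}; from L->bool we get {bool}. So FIRST(L) = {bool}.
FIRST(N): from N->ε we get {ε}; from N->S bool we get {bool, false}. So FIRST(N) = {ε, bool, false}.
FOLLOW(S) includes $ since S is the start symbol.
FOLLOW(S): in N->S bool, S is followed by bool with FIRST {bool}. Thus FOLLOW(S) = {$, bool}.
FOLLOW(N): in S->false N L, N is followed by L with FIRST {bool}. Thus FOLLOW(N) = {bool}.
FOLLOW(L): in S->false N L, the suffix after L is empty, so FOLLOW(L) ⊇ FOLLOW(S) = {$, bool}. Thus FOLLOW(L) = {$, bool}.

{$, bool}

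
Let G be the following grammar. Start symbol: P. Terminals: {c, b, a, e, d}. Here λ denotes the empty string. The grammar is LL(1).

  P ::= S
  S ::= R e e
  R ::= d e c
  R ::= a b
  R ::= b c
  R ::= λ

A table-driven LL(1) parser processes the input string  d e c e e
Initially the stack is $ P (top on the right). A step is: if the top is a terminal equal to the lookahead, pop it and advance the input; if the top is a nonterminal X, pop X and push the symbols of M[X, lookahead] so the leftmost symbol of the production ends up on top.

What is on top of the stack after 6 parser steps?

     Stack        Input        Action
  1  $ P          d e c e e $  expand P ::= S
  2  $ S          d e c e e $  expand S ::= R e e
  3  $ e e R      d e c e e $  expand R ::= d e c
  4  $ e e c e d  d e c e e $  match d
  5  $ e e c e    e c e e $    match e
  6  $ e e c      c e e $      match c
Stack after step 6: $ e e (top = e).

e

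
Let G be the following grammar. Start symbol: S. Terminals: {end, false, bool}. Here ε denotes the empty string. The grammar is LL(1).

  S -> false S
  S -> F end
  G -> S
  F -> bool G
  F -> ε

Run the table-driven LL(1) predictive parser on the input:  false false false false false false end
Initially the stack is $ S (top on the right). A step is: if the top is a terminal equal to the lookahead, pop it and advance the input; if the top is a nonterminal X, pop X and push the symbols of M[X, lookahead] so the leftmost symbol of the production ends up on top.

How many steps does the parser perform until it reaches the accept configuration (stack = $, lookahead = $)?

step 1: stack=$ S  input=false false false false false false end $  — expand S -> false S
step 2: stack=$ S false  input=false false false false false false end $  — match false
step 3: stack=$ S  input=false false false false false end $  — expand S -> false S
step 4: stack=$ S false  input=false false false false false end $  — match false
step 5: stack=$ S  input=false false false false end $  — expand S -> false S
step 6: stack=$ S false  input=false false false false end $  — match false
step 7: stack=$ S  input=false false false end $  — expand S -> false S
step 8: stack=$ S false  input=false false false end $  — match false
step 9: stack=$ S  input=false false end $  — expand S -> false S
step 10: stack=$ S false  input=false false end $  — match false
step 11: stack=$ S  input=false end $  — expand S -> false S
step 12: stack=$ S false  input=false end $  — match false
step 13: stack=$ S  input=end $  — expand S -> F end
step 14: stack=$ end F  input=end $  — expand F -> ε
step 15: stack=$ end  input=end $  — match end
Accept reached after 15 steps.

15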